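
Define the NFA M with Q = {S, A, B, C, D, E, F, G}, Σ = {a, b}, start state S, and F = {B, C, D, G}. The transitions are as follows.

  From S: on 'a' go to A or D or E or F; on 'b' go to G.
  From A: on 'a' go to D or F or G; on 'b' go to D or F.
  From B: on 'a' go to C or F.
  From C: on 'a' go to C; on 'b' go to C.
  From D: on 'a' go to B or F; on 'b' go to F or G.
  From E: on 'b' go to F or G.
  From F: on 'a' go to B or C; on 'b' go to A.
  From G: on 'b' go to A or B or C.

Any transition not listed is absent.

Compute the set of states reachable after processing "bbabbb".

{A, C, D, F, G}

Start in {S}.
Read 'b': S→{G}; now {G}.
Read 'b': G→{A, B, C}; now {A, B, C}.
Read 'a': A→{D, F, G}, B→{C, F}, C→{C}; now {C, D, F, G}.
Read 'b': C→{C}, D→{F, G}, F→{A}, G→{A, B, C}; now {A, B, C, F, G}.
Read 'b': A→{D, F}, B→∅, C→{C}, F→{A}, G→{A, B, C}; now {A, B, C, D, F}.
Read 'b': A→{D, F}, B→∅, C→{C}, D→{F, G}, F→{A}; now {A, C, D, F, G}.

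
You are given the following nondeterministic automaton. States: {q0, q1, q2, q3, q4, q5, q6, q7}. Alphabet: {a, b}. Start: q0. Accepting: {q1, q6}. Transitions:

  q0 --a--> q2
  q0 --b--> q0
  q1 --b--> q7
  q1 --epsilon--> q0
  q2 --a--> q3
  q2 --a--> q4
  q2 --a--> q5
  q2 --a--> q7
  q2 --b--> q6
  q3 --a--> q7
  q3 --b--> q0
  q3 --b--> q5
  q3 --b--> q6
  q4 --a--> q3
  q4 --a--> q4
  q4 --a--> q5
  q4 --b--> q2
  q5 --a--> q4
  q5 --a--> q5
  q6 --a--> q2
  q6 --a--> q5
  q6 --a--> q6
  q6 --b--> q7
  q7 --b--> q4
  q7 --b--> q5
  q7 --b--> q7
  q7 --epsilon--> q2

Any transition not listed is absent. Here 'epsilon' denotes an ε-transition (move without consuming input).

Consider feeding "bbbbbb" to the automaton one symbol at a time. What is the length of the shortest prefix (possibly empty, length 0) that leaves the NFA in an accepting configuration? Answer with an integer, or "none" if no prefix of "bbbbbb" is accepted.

Start in {q0}.
Read 'b': {q0} → {q0}.
Read 'b': {q0} → {q0}.
Read 'b': {q0} → {q0}.
Read 'b': {q0} → {q0}.
Read 'b': {q0} → {q0}.
Read 'b': {q0} → {q0}.
No reachable set along the way intersects F.

none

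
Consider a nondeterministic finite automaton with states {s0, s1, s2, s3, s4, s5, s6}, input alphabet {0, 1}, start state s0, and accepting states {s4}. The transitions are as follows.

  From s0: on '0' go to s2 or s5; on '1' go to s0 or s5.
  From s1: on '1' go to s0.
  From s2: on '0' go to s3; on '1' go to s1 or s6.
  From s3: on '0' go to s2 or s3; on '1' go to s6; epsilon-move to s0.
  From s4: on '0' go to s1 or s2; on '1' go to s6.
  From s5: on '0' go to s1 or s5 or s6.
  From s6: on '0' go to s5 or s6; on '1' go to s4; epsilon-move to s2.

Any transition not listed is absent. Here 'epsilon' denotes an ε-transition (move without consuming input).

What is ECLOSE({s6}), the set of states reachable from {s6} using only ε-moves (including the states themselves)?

{s2, s6}

Begin with {s6}.
ε-move s6 → s2; add s2.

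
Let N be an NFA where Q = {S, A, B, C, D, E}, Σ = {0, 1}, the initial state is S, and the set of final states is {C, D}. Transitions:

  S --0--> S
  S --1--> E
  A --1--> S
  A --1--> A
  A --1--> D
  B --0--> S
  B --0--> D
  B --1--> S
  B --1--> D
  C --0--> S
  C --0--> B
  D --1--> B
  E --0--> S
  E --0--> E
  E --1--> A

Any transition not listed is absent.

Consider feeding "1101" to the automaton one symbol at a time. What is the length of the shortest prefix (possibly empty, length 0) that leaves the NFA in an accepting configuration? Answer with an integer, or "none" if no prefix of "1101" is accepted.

none

Start in {S}.
Read '1': S→{E}; now {E}.
Read '1': E→{A}; now {A}.
Read '0': A→∅; now ∅.
The set is empty and remains empty for the remaining 1 symbol.
No reachable set along the way intersects F.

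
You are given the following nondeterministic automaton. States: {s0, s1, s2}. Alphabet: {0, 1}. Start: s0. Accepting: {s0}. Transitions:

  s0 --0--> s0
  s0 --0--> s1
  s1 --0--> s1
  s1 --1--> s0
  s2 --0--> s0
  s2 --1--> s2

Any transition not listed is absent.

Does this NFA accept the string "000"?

Yes

Start in {s0}.
Read '0': s0→{s0, s1}; now {s0, s1}.
Read '0': s0→{s0, s1}, s1→{s1}; now {s0, s1}.
Read '0': s0→{s0, s1}, s1→{s1}; now {s0, s1}.
The final set {s0, s1} contains the accepting state s0.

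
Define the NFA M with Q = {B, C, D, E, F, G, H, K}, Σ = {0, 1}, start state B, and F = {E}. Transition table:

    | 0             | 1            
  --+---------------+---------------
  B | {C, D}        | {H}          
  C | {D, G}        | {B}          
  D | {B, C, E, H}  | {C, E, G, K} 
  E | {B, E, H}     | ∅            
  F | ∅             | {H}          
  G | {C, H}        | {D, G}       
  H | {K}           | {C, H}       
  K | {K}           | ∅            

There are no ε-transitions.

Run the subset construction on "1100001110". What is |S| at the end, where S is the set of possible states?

7

Start in {B}.
Read '1': B→{H}; now {H}.
Read '1': H→{C, H}; now {C, H}.
Read '0': C→{D, G}, H→{K}; now {D, G, K}.
Read '0': D→{B, C, E, H}, G→{C, H}, K→{K}; now {B, C, E, H, K}.
Read '0': B→{C, D}, C→{D, G}, E→{B, E, H}, H→{K}, K→{K}; now {B, C, D, E, G, H, K}.
Read '0': B→{C, D}, C→{D, G}, D→{B, C, E, H}, E→{B, E, H}, G→{C, H}, H→{K}, K→{K}; now {B, C, D, E, G, H, K}.
Read '1': B→{H}, C→{B}, D→{C, E, G, K}, E→∅, G→{D, G}, H→{C, H}, K→∅; now {B, C, D, E, G, H, K}.
Read '1': B→{H}, C→{B}, D→{C, E, G, K}, E→∅, G→{D, G}, H→{C, H}, K→∅; now {B, C, D, E, G, H, K}.
Read '1': B→{H}, C→{B}, D→{C, E, G, K}, E→∅, G→{D, G}, H→{C, H}, K→∅; now {B, C, D, E, G, H, K}.
Read '0': B→{C, D}, C→{D, G}, D→{B, C, E, H}, E→{B, E, H}, G→{C, H}, H→{K}, K→{K}; now {B, C, D, E, G, H, K}.
That set has 7 states.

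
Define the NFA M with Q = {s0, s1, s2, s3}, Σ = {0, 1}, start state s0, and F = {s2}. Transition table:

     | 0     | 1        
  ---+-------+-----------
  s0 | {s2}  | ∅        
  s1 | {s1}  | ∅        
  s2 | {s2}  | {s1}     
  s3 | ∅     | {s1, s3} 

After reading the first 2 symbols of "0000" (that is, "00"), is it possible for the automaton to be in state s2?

Yes

Start in {s0}.
Read '0': s0→{s2}; now {s2}.
Read '0': s2→{s2}; now {s2}.
State s2 is in {s2}.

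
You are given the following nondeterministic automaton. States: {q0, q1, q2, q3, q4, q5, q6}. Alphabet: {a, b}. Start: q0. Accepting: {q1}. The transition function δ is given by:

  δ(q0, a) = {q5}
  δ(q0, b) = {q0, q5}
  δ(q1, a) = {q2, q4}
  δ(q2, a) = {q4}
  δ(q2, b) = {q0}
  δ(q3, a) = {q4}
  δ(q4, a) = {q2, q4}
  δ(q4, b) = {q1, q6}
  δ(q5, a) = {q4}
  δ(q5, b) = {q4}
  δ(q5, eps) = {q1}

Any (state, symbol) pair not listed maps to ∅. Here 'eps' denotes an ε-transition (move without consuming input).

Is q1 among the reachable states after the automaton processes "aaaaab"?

Yes

Start in {q0}.
Read 'a': q0→{q5}; union {q5}; ε-closure = {q1, q5}.
Read 'a': q1→{q2, q4}, q5→{q4}; now {q2, q4}.
Read 'a': q2→{q4}, q4→{q2, q4}; now {q2, q4}.
Read 'a': q2→{q4}, q4→{q2, q4}; now {q2, q4}.
Read 'a': q2→{q4}, q4→{q2, q4}; now {q2, q4}.
Read 'b': q2→{q0}, q4→{q1, q6}; now {q0, q1, q6}.
State q1 is in {q0, q1, q6}.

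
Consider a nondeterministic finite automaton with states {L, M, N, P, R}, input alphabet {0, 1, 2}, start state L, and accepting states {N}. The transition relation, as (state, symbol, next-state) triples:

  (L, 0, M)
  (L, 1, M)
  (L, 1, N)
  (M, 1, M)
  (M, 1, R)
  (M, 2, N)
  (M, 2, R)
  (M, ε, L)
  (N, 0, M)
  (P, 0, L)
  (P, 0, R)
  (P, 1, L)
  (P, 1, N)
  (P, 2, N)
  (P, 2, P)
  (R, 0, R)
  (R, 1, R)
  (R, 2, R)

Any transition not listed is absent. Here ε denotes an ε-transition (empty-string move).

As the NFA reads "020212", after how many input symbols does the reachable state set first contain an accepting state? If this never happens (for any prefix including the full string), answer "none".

Start in {L}.
Read '0': L→{M}; union {M}; ε-closure = {L, M}.
Read '2': L→∅, M→{N, R}; now {N, R}.
None of the earlier sets intersect F, but {N, R} does.

2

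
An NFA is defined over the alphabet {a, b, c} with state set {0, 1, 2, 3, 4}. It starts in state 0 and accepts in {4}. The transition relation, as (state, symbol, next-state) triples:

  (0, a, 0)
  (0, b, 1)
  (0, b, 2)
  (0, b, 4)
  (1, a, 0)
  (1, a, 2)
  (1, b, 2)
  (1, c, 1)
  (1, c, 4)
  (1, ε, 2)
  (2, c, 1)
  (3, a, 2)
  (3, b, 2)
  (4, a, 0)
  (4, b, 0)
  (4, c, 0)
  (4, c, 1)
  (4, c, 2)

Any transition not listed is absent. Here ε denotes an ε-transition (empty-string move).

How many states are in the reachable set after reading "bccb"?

4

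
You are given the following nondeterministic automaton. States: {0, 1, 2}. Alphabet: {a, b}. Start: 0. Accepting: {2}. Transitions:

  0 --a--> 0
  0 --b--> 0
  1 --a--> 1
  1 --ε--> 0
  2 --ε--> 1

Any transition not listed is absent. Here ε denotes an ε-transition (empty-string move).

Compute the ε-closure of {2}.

{0, 1, 2}

Begin with {2}.
ε-move 2 → 1; add 1.
ε-move 1 → 0; add 0.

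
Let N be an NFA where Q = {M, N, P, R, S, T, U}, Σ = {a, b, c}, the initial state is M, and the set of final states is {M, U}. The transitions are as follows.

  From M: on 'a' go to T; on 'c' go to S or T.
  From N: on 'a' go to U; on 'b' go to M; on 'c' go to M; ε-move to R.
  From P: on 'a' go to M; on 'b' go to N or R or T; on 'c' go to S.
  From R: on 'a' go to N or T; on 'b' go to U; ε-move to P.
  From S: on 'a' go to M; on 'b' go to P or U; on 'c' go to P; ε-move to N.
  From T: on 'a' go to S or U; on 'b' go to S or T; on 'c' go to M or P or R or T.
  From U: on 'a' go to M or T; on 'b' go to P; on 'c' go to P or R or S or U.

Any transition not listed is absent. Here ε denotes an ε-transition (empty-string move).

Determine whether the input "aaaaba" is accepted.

Yes

Start in {M}.
Read 'a': {M} → {T}.
Read 'a': {T} → {N, P, R, S, U}.
Read 'a': {N, P, R, S, U} → {M, N, P, R, T, U}.
Read 'a': {M, N, P, R, T, U} → {M, N, P, R, S, T, U}.
Read 'b': {M, N, P, R, S, T, U} → {M, N, P, R, S, T, U}.
Read 'a': {M, N, P, R, S, T, U} → {M, N, P, R, S, T, U}.
The final set {M, N, P, R, S, T, U} contains the accepting states M, U.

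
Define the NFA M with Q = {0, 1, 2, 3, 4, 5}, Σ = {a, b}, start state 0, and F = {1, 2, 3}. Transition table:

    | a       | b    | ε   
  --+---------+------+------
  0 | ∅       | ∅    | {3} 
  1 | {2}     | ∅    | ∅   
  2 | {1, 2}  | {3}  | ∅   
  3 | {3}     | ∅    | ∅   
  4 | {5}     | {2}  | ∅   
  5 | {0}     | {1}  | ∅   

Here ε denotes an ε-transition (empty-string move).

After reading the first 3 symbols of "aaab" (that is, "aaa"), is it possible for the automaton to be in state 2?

Start: ε-closure({0}) = {0, 3}.
Read 'a': {0, 3} → {3}.
Read 'a': {3} → {3}.
Read 'a': {3} → {3}.
State 2 is not in {3}.

No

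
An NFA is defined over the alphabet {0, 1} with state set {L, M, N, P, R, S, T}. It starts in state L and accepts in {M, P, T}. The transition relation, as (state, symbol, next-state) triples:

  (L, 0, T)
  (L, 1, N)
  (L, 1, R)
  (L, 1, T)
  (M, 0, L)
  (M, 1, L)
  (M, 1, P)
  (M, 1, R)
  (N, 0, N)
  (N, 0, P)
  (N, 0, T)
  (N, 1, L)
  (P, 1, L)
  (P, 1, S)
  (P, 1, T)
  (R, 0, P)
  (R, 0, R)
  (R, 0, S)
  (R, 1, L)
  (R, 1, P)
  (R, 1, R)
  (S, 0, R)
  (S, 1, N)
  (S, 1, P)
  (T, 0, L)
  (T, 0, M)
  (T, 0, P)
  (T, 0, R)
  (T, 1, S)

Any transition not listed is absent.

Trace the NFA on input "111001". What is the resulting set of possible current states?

Start in {L}.
Read '1': {L} → {N, R, T}.
Read '1': {N, R, T} → {L, P, R, S}.
Read '1': {L, P, R, S} → {L, N, P, R, S, T}.
Read '0': {L, N, P, R, S, T} → {L, M, N, P, R, S, T}.
Read '0': {L, M, N, P, R, S, T} → {L, M, N, P, R, S, T}.
Read '1': {L, M, N, P, R, S, T} → {L, N, P, R, S, T}.

{L, N, P, R, S, T}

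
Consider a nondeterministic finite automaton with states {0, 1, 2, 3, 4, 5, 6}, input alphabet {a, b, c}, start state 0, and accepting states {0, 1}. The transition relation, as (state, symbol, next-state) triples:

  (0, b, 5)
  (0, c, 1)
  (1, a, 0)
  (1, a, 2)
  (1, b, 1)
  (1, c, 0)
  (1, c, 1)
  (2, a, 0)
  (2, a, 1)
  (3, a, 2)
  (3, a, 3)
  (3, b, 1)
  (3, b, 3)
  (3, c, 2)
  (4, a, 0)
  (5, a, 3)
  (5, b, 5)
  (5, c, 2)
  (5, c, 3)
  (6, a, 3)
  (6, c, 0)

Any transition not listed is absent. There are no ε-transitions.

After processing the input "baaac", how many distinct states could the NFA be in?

Start in {0}.
Read 'b': {0} → {5}.
Read 'a': {5} → {3}.
Read 'a': {3} → {2, 3}.
Read 'a': {2, 3} → {0, 1, 2, 3}.
Read 'c': {0, 1, 2, 3} → {0, 1, 2}.
That set has 3 states.

3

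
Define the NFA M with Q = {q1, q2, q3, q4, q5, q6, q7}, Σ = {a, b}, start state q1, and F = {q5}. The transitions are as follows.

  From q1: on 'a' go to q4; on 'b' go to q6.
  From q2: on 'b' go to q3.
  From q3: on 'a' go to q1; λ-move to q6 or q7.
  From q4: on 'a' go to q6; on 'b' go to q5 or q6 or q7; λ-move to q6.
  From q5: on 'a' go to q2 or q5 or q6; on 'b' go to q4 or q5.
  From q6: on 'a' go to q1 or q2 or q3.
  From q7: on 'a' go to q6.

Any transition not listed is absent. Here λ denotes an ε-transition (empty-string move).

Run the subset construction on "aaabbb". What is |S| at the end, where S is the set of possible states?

4

Start in {q1}.
Read 'a': q1→{q4}; union {q4}; ε-closure = {q4, q6}.
Read 'a': q4→{q6}, q6→{q1, q2, q3}; union {q1, q2, q3, q6}; ε-closure = {q1, q2, q3, q6, q7}.
Read 'a': q1→{q4}, q2→∅, q3→{q1}, q6→{q1, q2, q3}, q7→{q6}; union {q1, q2, q3, q4, q6}; ε-closure = {q1, q2, q3, q4, q6, q7}.
Read 'b': q1→{q6}, q2→{q3}, q3→∅, q4→{q5, q6, q7}, q6→∅, q7→∅; now {q3, q5, q6, q7}.
Read 'b': q3→∅, q5→{q4, q5}, q6→∅, q7→∅; union {q4, q5}; ε-closure = {q4, q5, q6}.
Read 'b': q4→{q5, q6, q7}, q5→{q4, q5}, q6→∅; now {q4, q5, q6, q7}.
That set has 4 states.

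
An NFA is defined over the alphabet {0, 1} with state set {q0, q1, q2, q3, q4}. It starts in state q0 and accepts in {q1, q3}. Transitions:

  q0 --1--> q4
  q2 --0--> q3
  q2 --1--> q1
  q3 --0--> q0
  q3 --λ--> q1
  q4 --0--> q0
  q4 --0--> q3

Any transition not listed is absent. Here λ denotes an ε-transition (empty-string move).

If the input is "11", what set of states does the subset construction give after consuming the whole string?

∅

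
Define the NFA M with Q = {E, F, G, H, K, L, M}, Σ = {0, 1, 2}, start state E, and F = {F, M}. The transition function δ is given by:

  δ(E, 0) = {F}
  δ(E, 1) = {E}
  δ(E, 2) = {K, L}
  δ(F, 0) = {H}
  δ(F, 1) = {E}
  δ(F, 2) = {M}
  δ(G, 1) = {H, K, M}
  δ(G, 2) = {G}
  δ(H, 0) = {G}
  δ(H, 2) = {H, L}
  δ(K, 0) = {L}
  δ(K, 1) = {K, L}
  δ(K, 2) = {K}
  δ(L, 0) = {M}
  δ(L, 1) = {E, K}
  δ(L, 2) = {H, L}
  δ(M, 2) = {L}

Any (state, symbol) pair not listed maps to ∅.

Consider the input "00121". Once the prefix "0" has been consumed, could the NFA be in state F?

Yes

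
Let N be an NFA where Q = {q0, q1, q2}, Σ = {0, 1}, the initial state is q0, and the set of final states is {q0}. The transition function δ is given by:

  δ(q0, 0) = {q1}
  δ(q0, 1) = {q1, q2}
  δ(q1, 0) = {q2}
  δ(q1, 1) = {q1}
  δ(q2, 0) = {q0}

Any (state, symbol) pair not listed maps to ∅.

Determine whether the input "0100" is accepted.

Yes

Start in {q0}.
Read '0': {q0} → {q1}.
Read '1': {q1} → {q1}.
Read '0': {q1} → {q2}.
Read '0': {q2} → {q0}.
The final set {q0} contains the accepting state q0.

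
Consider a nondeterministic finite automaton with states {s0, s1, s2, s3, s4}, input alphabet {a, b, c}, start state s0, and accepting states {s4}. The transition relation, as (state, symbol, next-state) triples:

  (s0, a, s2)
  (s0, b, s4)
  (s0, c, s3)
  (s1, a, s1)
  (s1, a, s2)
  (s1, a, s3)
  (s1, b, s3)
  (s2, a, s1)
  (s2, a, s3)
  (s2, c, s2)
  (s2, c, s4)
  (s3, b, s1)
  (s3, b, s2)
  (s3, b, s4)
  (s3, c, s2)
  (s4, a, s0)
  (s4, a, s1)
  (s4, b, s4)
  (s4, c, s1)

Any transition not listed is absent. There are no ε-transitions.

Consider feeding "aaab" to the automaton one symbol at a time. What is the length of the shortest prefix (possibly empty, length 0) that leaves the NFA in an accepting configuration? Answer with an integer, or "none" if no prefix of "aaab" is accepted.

Start in {s0}.
Read 'a': {s0} → {s2}.
Read 'a': {s2} → {s1, s3}.
Read 'a': {s1, s3} → {s1, s2, s3}.
Read 'b': {s1, s2, s3} → {s1, s2, s3, s4}.
None of the earlier sets intersect F, but {s1, s2, s3, s4} does.

4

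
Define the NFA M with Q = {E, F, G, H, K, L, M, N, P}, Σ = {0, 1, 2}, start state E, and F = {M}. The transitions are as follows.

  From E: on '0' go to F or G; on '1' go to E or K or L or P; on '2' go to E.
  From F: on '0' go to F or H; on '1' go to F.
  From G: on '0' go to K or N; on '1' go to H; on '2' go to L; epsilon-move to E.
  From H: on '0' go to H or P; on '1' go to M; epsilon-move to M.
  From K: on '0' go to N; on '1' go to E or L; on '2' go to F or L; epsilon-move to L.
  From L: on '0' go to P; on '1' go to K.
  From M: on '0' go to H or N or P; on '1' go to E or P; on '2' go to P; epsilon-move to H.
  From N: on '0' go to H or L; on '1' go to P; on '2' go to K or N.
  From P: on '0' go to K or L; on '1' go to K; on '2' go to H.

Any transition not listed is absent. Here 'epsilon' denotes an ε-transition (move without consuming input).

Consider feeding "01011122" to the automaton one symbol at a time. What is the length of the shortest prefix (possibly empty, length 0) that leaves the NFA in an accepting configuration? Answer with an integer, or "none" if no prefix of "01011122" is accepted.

Start in {E}.
Read '0': {E} → {E, F, G}.
Read '1': {E, F, G} → {E, F, H, K, L, M, P}.
None of the earlier sets intersect F, but {E, F, H, K, L, M, P} does.

2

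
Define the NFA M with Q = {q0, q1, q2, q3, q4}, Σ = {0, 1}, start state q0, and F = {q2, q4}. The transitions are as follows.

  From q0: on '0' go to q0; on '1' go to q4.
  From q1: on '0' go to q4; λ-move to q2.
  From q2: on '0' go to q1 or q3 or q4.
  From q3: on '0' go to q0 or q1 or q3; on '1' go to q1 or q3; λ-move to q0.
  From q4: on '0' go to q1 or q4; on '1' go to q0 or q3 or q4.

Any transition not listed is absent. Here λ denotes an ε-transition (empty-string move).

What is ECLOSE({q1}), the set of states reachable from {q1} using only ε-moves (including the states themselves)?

Begin with {q1}.
ε-move q1 → q2; add q2.

{q1, q2}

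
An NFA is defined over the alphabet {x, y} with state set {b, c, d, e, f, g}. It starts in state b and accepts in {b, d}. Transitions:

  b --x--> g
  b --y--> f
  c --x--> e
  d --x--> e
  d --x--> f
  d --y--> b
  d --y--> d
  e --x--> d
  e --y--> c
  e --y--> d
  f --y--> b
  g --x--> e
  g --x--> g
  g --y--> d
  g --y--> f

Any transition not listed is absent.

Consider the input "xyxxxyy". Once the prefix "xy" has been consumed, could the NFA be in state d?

Yes

Start in {b}.
Read 'x': {b} → {g}.
Read 'y': {g} → {d, f}.
State d is in {d, f}.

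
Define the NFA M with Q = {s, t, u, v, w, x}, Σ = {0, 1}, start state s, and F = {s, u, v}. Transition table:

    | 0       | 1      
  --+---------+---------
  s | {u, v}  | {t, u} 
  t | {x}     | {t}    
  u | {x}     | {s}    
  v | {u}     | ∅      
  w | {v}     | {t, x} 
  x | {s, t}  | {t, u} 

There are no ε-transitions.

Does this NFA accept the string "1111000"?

Start in {s}.
Read '1': {s} → {t, u}.
Read '1': {t, u} → {s, t}.
Read '1': {s, t} → {t, u}.
Read '1': {t, u} → {s, t}.
Read '0': {s, t} → {u, v, x}.
Read '0': {u, v, x} → {s, t, u, x}.
Read '0': {s, t, u, x} → {s, t, u, v, x}.
The final set {s, t, u, v, x} contains the accepting states s, u, v.

Yes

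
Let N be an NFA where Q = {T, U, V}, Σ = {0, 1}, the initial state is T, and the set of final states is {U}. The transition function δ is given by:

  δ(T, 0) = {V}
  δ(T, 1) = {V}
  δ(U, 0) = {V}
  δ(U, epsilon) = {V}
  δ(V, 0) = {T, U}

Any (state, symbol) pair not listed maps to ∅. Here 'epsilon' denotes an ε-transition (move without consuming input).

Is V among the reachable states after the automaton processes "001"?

Yes

Start in {T}.
Read '0': {T} → {V}.
Read '0': {V} → {T, U, V}.
Read '1': {T, U, V} → {V}.
State V is in {V}.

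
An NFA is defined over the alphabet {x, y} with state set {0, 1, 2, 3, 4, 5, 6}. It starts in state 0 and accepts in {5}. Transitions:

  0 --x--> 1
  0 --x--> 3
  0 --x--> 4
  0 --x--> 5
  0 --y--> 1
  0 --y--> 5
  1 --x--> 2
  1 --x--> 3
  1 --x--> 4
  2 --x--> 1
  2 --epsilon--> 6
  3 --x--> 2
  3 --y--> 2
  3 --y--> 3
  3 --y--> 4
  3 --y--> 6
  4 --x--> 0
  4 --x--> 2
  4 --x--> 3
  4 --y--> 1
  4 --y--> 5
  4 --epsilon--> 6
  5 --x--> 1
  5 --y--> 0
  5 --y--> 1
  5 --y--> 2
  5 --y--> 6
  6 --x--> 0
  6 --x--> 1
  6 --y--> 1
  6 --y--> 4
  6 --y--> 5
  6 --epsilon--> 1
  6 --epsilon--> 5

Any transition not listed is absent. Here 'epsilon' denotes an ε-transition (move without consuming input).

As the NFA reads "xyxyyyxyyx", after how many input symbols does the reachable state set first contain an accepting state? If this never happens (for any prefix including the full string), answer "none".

1

Start in {0}.
Read 'x': {0} → {1, 3, 4, 5, 6}.
None of the earlier sets intersect F, but {1, 3, 4, 5, 6} does.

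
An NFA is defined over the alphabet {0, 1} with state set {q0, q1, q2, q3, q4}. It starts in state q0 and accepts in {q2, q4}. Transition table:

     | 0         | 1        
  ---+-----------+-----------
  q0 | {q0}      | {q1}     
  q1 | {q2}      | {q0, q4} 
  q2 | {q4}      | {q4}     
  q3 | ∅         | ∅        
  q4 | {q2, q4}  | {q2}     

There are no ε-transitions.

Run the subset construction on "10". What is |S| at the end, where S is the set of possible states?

1

Start in {q0}.
Read '1': q0→{q1}; now {q1}.
Read '0': q1→{q2}; now {q2}.
That set has 1 state.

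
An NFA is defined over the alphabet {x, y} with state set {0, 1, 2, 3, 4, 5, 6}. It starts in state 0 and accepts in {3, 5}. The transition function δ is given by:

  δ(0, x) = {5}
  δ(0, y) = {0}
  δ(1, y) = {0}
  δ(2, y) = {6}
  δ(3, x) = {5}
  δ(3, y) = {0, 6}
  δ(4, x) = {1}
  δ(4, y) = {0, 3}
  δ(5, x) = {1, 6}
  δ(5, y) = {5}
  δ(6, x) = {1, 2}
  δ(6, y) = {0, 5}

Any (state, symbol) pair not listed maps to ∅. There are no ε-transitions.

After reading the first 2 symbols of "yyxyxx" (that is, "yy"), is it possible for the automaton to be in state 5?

Start in {0}.
Read 'y': 0→{0}; now {0}.
Read 'y': 0→{0}; now {0}.
State 5 is not in {0}.

No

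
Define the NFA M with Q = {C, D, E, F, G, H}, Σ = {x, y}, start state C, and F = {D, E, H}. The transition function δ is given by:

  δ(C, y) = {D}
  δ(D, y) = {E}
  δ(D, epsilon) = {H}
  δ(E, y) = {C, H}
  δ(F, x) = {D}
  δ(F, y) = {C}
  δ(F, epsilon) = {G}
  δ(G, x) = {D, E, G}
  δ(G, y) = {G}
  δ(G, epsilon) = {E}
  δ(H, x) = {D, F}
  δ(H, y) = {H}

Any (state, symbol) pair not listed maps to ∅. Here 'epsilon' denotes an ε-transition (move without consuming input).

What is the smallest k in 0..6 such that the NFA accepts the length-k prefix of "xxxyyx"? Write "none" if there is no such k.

none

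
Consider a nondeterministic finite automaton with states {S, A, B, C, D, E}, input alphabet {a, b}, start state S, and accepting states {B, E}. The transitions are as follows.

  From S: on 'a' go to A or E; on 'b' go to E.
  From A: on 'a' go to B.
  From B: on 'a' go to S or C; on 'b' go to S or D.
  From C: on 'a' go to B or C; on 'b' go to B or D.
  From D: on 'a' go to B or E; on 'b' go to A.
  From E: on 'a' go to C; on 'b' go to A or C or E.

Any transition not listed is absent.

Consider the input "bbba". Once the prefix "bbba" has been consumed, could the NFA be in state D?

No

Start in {S}.
Read 'b': {S} → {E}.
Read 'b': {E} → {A, C, E}.
Read 'b': {A, C, E} → {A, B, C, D, E}.
Read 'a': {A, B, C, D, E} → {S, B, C, E}.
State D is not in {S, B, C, E}.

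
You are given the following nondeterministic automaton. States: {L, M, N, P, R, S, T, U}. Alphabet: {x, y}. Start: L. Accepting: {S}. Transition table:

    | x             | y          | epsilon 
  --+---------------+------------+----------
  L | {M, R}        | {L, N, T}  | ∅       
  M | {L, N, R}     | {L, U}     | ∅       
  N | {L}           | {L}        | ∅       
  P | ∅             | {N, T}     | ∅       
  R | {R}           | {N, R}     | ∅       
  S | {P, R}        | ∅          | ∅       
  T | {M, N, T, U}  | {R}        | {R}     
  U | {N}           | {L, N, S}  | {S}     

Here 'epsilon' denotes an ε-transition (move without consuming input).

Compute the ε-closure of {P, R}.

{P, R}

Begin with {P, R}.
No ε-moves leave this set, so the closure equals the set itself.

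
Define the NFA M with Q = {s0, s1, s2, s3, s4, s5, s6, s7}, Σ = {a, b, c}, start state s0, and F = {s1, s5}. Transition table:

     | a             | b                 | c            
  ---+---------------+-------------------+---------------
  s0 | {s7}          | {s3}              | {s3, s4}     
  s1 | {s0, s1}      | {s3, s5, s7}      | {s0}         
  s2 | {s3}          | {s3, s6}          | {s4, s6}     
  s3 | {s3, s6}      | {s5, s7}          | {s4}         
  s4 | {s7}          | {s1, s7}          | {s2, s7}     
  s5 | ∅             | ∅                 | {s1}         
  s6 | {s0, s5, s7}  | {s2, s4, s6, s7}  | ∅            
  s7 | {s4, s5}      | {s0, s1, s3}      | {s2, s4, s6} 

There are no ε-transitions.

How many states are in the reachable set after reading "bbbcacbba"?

Start in {s0}.
Read 'b': s0→{s3}; now {s3}.
Read 'b': s3→{s5, s7}; now {s5, s7}.
Read 'b': s5→∅, s7→{s0, s1, s3}; now {s0, s1, s3}.
Read 'c': s0→{s3, s4}, s1→{s0}, s3→{s4}; now {s0, s3, s4}.
Read 'a': s0→{s7}, s3→{s3, s6}, s4→{s7}; now {s3, s6, s7}.
Read 'c': s3→{s4}, s6→∅, s7→{s2, s4, s6}; now {s2, s4, s6}.
Read 'b': s2→{s3, s6}, s4→{s1, s7}, s6→{s2, s4, s6, s7}; now {s1, s2, s3, s4, s6, s7}.
Read 'b': s1→{s3, s5, s7}, s2→{s3, s6}, s3→{s5, s7}, s4→{s1, s7}, s6→{s2, s4, s6, s7}, s7→{s0, s1, s3}; now {s0, s1, s2, s3, s4, s5, s6, s7}.
Read 'a': s0→{s7}, s1→{s0, s1}, s2→{s3}, s3→{s3, s6}, s4→{s7}, s5→∅, s6→{s0, s5, s7}, s7→{s4, s5}; now {s0, s1, s3, s4, s5, s6, s7}.
That set has 7 states.

7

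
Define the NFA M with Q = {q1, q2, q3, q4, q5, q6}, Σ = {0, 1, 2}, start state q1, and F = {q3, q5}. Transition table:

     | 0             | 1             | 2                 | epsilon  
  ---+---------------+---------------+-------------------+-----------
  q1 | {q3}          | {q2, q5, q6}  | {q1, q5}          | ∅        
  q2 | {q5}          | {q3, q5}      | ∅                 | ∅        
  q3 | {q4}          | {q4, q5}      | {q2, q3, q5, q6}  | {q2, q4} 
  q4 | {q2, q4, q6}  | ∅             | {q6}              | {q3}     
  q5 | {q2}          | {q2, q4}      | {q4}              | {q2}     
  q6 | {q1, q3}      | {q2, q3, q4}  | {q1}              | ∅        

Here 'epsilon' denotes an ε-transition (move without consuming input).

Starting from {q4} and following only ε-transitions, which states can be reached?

Begin with {q4}.
ε-move q4 → q3; add q3.
ε-move q3 → q2; add q2.

{q2, q3, q4}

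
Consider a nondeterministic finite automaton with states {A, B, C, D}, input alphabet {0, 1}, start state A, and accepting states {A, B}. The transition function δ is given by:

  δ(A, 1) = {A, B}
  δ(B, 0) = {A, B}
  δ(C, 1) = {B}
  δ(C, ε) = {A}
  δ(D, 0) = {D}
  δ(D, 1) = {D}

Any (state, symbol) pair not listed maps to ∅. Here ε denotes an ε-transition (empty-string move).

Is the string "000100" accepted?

No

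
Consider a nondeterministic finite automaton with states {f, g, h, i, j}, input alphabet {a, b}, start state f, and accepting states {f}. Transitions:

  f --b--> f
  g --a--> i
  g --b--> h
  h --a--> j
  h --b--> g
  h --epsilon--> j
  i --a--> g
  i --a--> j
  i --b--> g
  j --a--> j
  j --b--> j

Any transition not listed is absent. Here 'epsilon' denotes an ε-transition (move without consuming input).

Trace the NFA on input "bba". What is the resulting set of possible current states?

∅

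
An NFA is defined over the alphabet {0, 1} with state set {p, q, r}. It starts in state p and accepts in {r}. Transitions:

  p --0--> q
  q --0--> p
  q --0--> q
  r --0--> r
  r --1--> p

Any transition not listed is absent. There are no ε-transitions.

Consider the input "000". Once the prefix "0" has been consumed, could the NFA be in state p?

No

Start in {p}.
Read '0': p→{q}; now {q}.
State p is not in {q}.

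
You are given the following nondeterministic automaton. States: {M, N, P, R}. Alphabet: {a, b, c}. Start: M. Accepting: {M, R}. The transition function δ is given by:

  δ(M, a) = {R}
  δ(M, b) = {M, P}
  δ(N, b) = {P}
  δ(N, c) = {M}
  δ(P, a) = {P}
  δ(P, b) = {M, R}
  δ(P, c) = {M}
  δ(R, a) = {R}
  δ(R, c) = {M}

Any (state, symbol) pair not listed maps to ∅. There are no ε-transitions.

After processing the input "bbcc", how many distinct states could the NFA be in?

Start in {M}.
Read 'b': {M} → {M, P}.
Read 'b': {M, P} → {M, P, R}.
Read 'c': {M, P, R} → {M}.
Read 'c': {M} → ∅.
That set has 0 states.

0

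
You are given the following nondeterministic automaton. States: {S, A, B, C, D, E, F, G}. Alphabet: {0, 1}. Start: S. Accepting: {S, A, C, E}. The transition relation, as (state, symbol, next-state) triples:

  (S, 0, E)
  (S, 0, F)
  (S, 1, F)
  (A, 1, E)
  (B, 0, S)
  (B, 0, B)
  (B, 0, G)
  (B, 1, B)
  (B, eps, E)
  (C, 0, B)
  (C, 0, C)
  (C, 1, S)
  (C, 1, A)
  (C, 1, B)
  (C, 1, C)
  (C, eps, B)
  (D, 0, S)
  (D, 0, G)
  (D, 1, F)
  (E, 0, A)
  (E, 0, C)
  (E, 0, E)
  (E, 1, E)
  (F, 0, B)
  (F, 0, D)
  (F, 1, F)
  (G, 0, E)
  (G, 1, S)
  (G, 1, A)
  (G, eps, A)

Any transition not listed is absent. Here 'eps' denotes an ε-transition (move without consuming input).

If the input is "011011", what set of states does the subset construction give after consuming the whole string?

{S, A, B, C, E, F}

Start in {S}.
Read '0': S→{E, F}; now {E, F}.
Read '1': E→{E}, F→{F}; now {E, F}.
Read '1': E→{E}, F→{F}; now {E, F}.
Read '0': E→{A, C, E}, F→{B, D}; now {A, B, C, D, E}.
Read '1': A→{E}, B→{B}, C→{S, A, B, C}, D→{F}, E→{E}; now {S, A, B, C, E, F}.
Read '1': S→{F}, A→{E}, B→{B}, C→{S, A, B, C}, E→{E}, F→{F}; now {S, A, B, C, E, F}.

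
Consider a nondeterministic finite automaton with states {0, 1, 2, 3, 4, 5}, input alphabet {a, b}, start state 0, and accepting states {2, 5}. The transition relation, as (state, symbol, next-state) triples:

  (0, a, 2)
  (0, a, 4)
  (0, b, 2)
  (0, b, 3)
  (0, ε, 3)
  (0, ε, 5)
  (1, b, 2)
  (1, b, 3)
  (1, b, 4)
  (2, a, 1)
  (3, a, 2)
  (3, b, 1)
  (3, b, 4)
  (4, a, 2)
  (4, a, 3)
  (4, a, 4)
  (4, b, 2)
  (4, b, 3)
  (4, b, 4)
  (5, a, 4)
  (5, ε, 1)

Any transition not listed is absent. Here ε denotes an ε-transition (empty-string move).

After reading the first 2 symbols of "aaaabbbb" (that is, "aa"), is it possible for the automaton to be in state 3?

Yes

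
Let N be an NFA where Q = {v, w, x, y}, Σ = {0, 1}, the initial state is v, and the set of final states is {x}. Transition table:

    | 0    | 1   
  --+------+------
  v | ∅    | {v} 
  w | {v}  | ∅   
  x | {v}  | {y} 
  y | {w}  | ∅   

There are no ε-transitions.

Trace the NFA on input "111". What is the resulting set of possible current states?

{v}

Start in {v}.
Read '1': {v} → {v}.
Read '1': {v} → {v}.
Read '1': {v} → {v}.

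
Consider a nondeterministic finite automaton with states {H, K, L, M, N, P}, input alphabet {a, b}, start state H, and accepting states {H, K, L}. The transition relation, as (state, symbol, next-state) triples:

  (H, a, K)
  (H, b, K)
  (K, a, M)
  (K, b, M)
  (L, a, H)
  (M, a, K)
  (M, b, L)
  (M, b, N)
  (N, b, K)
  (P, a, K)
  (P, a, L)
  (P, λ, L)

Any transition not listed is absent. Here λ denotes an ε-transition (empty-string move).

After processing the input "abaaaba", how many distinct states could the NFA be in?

1

Start in {H}.
Read 'a': {H} → {K}.
Read 'b': {K} → {M}.
Read 'a': {M} → {K}.
Read 'a': {K} → {M}.
Read 'a': {M} → {K}.
Read 'b': {K} → {M}.
Read 'a': {M} → {K}.
That set has 1 state.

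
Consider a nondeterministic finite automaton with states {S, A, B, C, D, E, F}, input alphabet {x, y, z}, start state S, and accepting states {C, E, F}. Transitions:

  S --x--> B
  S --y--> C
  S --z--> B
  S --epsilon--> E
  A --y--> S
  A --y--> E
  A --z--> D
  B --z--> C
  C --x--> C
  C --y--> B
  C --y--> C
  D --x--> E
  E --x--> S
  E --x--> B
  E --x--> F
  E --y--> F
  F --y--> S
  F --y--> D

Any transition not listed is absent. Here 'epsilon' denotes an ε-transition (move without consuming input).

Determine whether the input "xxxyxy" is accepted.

Start: ε-closure({S}) = {S, E}.
Read 'x': S→{B}, E→{S, B, F}; union {S, B, F}; ε-closure = {S, B, E, F}.
Read 'x': S→{B}, B→∅, E→{S, B, F}, F→∅; union {S, B, F}; ε-closure = {S, B, E, F}.
Read 'x': S→{B}, B→∅, E→{S, B, F}, F→∅; union {S, B, F}; ε-closure = {S, B, E, F}.
Read 'y': S→{C}, B→∅, E→{F}, F→{S, D}; union {S, C, D, F}; ε-closure = {S, C, D, E, F}.
Read 'x': S→{B}, C→{C}, D→{E}, E→{S, B, F}, F→∅; now {S, B, C, E, F}.
Read 'y': S→{C}, B→∅, C→{B, C}, E→{F}, F→{S, D}; union {S, B, C, D, F}; ε-closure = {S, B, C, D, E, F}.
The final set {S, B, C, D, E, F} contains the accepting states C, E, F.

Yes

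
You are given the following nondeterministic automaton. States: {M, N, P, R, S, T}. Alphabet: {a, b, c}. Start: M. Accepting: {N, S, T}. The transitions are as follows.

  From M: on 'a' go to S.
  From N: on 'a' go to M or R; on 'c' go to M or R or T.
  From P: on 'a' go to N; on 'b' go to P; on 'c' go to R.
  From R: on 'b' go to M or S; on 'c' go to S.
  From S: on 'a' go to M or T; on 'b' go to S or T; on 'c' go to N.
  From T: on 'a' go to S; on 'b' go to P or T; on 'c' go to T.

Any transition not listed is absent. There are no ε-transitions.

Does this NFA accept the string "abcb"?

Start in {M}.
Read 'a': M→{S}; now {S}.
Read 'b': S→{S, T}; now {S, T}.
Read 'c': S→{N}, T→{T}; now {N, T}.
Read 'b': N→∅, T→{P, T}; now {P, T}.
The final set {P, T} contains the accepting state T.

Yes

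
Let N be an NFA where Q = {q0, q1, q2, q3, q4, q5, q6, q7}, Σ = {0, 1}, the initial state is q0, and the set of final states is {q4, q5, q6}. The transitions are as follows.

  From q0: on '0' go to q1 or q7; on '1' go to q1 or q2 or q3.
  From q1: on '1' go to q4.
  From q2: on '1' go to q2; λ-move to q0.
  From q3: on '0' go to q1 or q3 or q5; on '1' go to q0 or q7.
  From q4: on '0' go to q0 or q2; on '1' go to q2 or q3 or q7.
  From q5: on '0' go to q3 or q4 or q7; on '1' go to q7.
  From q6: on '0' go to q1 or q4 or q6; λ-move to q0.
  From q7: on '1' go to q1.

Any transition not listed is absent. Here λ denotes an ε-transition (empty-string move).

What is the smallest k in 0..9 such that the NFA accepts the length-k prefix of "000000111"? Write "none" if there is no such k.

none

Start in {q0}.
Read '0': {q0} → {q1, q7}.
Read '0': {q1, q7} → ∅.
The set is empty and remains empty for the remaining 7 symbols.
No reachable set along the way intersects F.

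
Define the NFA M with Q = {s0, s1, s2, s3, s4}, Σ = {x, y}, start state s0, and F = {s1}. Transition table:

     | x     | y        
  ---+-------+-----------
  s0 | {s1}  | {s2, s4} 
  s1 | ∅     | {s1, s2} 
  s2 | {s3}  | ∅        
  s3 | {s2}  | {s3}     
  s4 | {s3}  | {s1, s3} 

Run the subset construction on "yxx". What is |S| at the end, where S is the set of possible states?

1

Start in {s0}.
Read 'y': {s0} → {s2, s4}.
Read 'x': {s2, s4} → {s3}.
Read 'x': {s3} → {s2}.
That set has 1 state.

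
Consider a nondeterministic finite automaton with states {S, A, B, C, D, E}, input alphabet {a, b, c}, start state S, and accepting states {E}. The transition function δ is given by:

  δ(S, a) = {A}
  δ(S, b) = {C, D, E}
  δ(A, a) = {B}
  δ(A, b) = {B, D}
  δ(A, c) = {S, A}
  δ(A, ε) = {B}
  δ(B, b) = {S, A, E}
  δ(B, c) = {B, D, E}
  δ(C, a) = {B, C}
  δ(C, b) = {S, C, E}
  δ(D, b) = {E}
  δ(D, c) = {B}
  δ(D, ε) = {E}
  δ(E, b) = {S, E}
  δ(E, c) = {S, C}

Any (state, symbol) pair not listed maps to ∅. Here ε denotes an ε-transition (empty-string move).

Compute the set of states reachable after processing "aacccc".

{S, B, C, D, E}

Start in {S}.
Read 'a': {S} → {A, B}.
Read 'a': {A, B} → {B}.
Read 'c': {B} → {B, D, E}.
Read 'c': {B, D, E} → {S, B, C, D, E}.
Read 'c': {S, B, C, D, E} → {S, B, C, D, E}.
Read 'c': {S, B, C, D, E} → {S, B, C, D, E}.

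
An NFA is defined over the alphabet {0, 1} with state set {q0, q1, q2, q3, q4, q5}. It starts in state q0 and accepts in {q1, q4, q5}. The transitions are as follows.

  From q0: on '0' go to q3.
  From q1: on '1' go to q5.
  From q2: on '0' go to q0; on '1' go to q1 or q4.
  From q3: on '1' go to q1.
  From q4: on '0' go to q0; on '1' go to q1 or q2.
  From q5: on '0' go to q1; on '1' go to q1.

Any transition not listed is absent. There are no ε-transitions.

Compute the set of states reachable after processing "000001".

∅

Start in {q0}.
Read '0': q0→{q3}; now {q3}.
Read '0': q3→∅; now ∅.
The set is empty and remains empty for the remaining 4 symbols.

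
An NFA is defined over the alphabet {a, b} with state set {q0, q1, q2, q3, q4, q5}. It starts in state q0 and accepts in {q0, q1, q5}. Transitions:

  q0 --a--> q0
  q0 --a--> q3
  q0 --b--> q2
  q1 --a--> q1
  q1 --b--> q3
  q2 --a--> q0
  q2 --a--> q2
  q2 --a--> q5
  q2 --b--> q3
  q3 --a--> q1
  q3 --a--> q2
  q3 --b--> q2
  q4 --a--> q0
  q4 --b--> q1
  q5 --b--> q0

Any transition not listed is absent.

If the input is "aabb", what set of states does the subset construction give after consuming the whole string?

{q2, q3}

Start in {q0}.
Read 'a': q0→{q0, q3}; now {q0, q3}.
Read 'a': q0→{q0, q3}, q3→{q1, q2}; now {q0, q1, q2, q3}.
Read 'b': q0→{q2}, q1→{q3}, q2→{q3}, q3→{q2}; now {q2, q3}.
Read 'b': q2→{q3}, q3→{q2}; now {q2, q3}.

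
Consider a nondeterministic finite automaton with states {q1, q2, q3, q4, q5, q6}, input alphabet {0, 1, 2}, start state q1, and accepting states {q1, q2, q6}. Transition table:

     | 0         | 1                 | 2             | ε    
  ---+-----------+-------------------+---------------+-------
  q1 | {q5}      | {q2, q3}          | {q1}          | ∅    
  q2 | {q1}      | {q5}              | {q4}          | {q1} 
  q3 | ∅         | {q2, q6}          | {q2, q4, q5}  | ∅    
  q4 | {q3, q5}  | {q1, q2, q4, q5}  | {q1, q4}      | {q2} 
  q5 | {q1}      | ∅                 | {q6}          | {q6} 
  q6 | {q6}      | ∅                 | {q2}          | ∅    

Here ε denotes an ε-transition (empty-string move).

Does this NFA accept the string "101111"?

Start in {q1}.
Read '1': q1→{q2, q3}; union {q2, q3}; ε-closure = {q1, q2, q3}.
Read '0': q1→{q5}, q2→{q1}, q3→∅; union {q1, q5}; ε-closure = {q1, q5, q6}.
Read '1': q1→{q2, q3}, q5→∅, q6→∅; union {q2, q3}; ε-closure = {q1, q2, q3}.
Read '1': q1→{q2, q3}, q2→{q5}, q3→{q2, q6}; union {q2, q3, q5, q6}; ε-closure = {q1, q2, q3, q5, q6}.
Read '1': q1→{q2, q3}, q2→{q5}, q3→{q2, q6}, q5→∅, q6→∅; union {q2, q3, q5, q6}; ε-closure = {q1, q2, q3, q5, q6}.
Read '1': q1→{q2, q3}, q2→{q5}, q3→{q2, q6}, q5→∅, q6→∅; union {q2, q3, q5, q6}; ε-closure = {q1, q2, q3, q5, q6}.
The final set {q1, q2, q3, q5, q6} contains the accepting states q1, q2, q6.

Yes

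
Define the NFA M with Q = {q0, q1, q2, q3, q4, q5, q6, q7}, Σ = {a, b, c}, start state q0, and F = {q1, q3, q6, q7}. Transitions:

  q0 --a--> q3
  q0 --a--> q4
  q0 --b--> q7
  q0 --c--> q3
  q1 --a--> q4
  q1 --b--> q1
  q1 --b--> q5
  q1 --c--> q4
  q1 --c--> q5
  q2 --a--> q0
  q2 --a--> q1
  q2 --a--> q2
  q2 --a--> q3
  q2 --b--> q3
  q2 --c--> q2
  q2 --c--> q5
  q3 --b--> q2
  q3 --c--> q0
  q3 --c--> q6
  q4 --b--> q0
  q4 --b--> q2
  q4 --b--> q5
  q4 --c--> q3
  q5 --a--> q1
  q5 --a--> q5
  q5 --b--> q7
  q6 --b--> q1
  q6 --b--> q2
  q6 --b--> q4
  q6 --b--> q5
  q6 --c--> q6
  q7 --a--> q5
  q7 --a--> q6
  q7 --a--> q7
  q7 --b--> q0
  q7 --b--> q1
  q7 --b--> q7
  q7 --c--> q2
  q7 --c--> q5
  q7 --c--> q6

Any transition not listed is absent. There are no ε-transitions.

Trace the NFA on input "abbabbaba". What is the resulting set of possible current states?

{q0, q1, q2, q3, q4, q5, q6, q7}

Start in {q0}.
Read 'a': {q0} → {q3, q4}.
Read 'b': {q3, q4} → {q0, q2, q5}.
Read 'b': {q0, q2, q5} → {q3, q7}.
Read 'a': {q3, q7} → {q5, q6, q7}.
Read 'b': {q5, q6, q7} → {q0, q1, q2, q4, q5, q7}.
Read 'b': {q0, q1, q2, q4, q5, q7} → {q0, q1, q2, q3, q5, q7}.
Read 'a': {q0, q1, q2, q3, q5, q7} → {q0, q1, q2, q3, q4, q5, q6, q7}.
Read 'b': {q0, q1, q2, q3, q4, q5, q6, q7} → {q0, q1, q2, q3, q4, q5, q7}.
Read 'a': {q0, q1, q2, q3, q4, q5, q7} → {q0, q1, q2, q3, q4, q5, q6, q7}.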